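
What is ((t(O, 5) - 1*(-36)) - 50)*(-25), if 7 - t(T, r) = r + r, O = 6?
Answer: 425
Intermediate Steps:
t(T, r) = 7 - 2*r (t(T, r) = 7 - (r + r) = 7 - 2*r)
((t(O, 5) - 1*(-36)) - 50)*(-25) = (((7 - 2*5) - 1*(-36)) - 50)*(-25) = (((7 - 10) + 36) - 50)*(-25) = ((-3 + 36) - 50)*(-25) = (33 - 50)*(-25) = -17*(-25) = 425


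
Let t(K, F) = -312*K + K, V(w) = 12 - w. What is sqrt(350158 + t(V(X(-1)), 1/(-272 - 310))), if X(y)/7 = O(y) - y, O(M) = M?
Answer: sqrt(346426) ≈ 588.58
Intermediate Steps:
X(y) = 0 (X(y) = 7*(y - y) = 7*0 = 0)
t(K, F) = -311*K
sqrt(350158 + t(V(X(-1)), 1/(-272 - 310))) = sqrt(350158 - 311*(12 - 1*0)) = sqrt(350158 - 311*(12 + 0)) = sqrt(350158 - 311*12) = sqrt(350158 - 3732) = sqrt(346426)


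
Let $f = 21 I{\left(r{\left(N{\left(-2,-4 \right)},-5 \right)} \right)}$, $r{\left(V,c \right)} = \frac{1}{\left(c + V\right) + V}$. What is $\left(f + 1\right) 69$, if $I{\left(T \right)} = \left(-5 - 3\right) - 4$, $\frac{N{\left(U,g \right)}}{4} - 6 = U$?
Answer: $-17319$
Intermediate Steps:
$N{\left(U,g \right)} = 24 + 4 U$
$r{\left(V,c \right)} = \frac{1}{c + 2 V}$ ($r{\left(V,c \right)} = \frac{1}{\left(V + c\right) + V} = \frac{1}{c + 2 V}$)
$I{\left(T \right)} = -12$ ($I{\left(T \right)} = -8 - 4 = -12$)
$f = -252$ ($f = 21 \left(-12\right) = -252$)
$\left(f + 1\right) 69 = \left(-252 + 1\right) 69 = \left(-251\right) 69 = -17319$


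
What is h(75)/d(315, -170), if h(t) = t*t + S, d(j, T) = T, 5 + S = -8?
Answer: -2806/85 ≈ -33.012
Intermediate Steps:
S = -13 (S = -5 - 8 = -13)
h(t) = -13 + t**2 (h(t) = t*t - 13 = t**2 - 13 = -13 + t**2)
h(75)/d(315, -170) = (-13 + 75**2)/(-170) = (-13 + 5625)*(-1/170) = 5612*(-1/170) = -2806/85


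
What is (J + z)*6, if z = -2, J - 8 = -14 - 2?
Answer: -60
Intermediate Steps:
J = -8 (J = 8 + (-14 - 2) = 8 - 16 = -8)
(J + z)*6 = (-8 - 2)*6 = -10*6 = -60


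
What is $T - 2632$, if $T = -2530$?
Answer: $-5162$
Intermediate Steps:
$T - 2632 = -2530 - 2632 = -5162$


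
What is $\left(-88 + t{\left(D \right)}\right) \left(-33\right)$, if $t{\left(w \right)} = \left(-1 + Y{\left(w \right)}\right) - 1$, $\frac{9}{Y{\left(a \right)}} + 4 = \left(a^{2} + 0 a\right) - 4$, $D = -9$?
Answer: $\frac{216513}{73} \approx 2965.9$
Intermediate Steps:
$Y{\left(a \right)} = \frac{9}{-8 + a^{2}}$ ($Y{\left(a \right)} = \frac{9}{-4 + \left(\left(a^{2} + 0 a\right) - 4\right)} = \frac{9}{-4 + \left(\left(a^{2} + 0\right) - 4\right)} = \frac{9}{-4 + \left(a^{2} - 4\right)} = \frac{9}{-4 + \left(-4 + a^{2}\right)} = \frac{9}{-8 + a^{2}}$)
$t{\left(w \right)} = -2 + \frac{9}{-8 + w^{2}}$ ($t{\left(w \right)} = \left(-1 + \frac{9}{-8 + w^{2}}\right) - 1 = -2 + \frac{9}{-8 + w^{2}}$)
$\left(-88 + t{\left(D \right)}\right) \left(-33\right) = \left(-88 + \frac{25 - 2 \left(-9\right)^{2}}{-8 + \left(-9\right)^{2}}\right) \left(-33\right) = \left(-88 + \frac{25 - 162}{-8 + 81}\right) \left(-33\right) = \left(-88 + \frac{25 - 162}{73}\right) \left(-33\right) = \left(-88 + \frac{1}{73} \left(-137\right)\right) \left(-33\right) = \left(-88 - \frac{137}{73}\right) \left(-33\right) = \left(- \frac{6561}{73}\right) \left(-33\right) = \frac{216513}{73}$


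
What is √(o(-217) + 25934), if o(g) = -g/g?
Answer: √25933 ≈ 161.04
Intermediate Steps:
o(g) = -1 (o(g) = -1*1 = -1)
√(o(-217) + 25934) = √(-1 + 25934) = √25933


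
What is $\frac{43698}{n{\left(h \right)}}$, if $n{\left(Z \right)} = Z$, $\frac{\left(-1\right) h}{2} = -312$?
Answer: $\frac{7283}{104} \approx 70.029$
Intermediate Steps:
$h = 624$ ($h = \left(-2\right) \left(-312\right) = 624$)
$\frac{43698}{n{\left(h \right)}} = \frac{43698}{624} = 43698 \cdot \frac{1}{624} = \frac{7283}{104}$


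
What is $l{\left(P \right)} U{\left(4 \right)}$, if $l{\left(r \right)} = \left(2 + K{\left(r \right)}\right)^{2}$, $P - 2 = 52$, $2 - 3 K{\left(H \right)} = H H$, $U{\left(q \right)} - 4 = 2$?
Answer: $\frac{16912928}{3} \approx 5.6376 \cdot 10^{6}$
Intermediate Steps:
$U{\left(q \right)} = 6$ ($U{\left(q \right)} = 4 + 2 = 6$)
$K{\left(H \right)} = \frac{2}{3} - \frac{H^{2}}{3}$ ($K{\left(H \right)} = \frac{2}{3} - \frac{H H}{3} = \frac{2}{3} - \frac{H^{2}}{3}$)
$P = 54$ ($P = 2 + 52 = 54$)
$l{\left(r \right)} = \left(\frac{8}{3} - \frac{r^{2}}{3}\right)^{2}$ ($l{\left(r \right)} = \left(2 - \left(- \frac{2}{3} + \frac{r^{2}}{3}\right)\right)^{2} = \left(\frac{8}{3} - \frac{r^{2}}{3}\right)^{2}$)
$l{\left(P \right)} U{\left(4 \right)} = \frac{\left(-8 + 54^{2}\right)^{2}}{9} \cdot 6 = \frac{\left(-8 + 2916\right)^{2}}{9} \cdot 6 = \frac{2908^{2}}{9} \cdot 6 = \frac{1}{9} \cdot 8456464 \cdot 6 = \frac{8456464}{9} \cdot 6 = \frac{16912928}{3}$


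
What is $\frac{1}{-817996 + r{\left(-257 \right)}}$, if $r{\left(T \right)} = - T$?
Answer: $- \frac{1}{817739} \approx -1.2229 \cdot 10^{-6}$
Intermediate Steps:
$\frac{1}{-817996 + r{\left(-257 \right)}} = \frac{1}{-817996 - -257} = \frac{1}{-817996 + 257} = \frac{1}{-817739} = - \frac{1}{817739}$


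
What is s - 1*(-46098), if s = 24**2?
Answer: 46674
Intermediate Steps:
s = 576
s - 1*(-46098) = 576 - 1*(-46098) = 576 + 46098 = 46674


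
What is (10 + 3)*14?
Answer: 182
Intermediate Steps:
(10 + 3)*14 = 13*14 = 182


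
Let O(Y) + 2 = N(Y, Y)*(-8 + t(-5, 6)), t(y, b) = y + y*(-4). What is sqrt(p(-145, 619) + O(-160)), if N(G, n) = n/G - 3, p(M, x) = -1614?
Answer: I*sqrt(1630) ≈ 40.373*I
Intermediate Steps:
t(y, b) = -3*y (t(y, b) = y - 4*y = -3*y)
N(G, n) = -3 + n/G (N(G, n) = n/G - 3 = -3 + n/G)
O(Y) = -16 (O(Y) = -2 + (-3 + Y/Y)*(-8 - 3*(-5)) = -2 + (-3 + 1)*(-8 + 15) = -2 - 2*7 = -2 - 14 = -16)
sqrt(p(-145, 619) + O(-160)) = sqrt(-1614 - 16) = sqrt(-1630) = I*sqrt(1630)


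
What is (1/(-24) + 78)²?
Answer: 3500641/576 ≈ 6077.5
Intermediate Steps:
(1/(-24) + 78)² = (-1/24 + 78)² = (1871/24)² = 3500641/576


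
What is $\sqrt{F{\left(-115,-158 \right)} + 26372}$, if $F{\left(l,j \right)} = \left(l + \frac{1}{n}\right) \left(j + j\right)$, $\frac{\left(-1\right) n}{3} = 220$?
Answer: $\frac{\sqrt{1707347235}}{165} \approx 250.42$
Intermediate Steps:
$n = -660$ ($n = \left(-3\right) 220 = -660$)
$F{\left(l,j \right)} = 2 j \left(- \frac{1}{660} + l\right)$ ($F{\left(l,j \right)} = \left(l + \frac{1}{-660}\right) \left(j + j\right) = \left(l - \frac{1}{660}\right) 2 j = \left(- \frac{1}{660} + l\right) 2 j = 2 j \left(- \frac{1}{660} + l\right)$)
$\sqrt{F{\left(-115,-158 \right)} + 26372} = \sqrt{\frac{1}{330} \left(-158\right) \left(-1 + 660 \left(-115\right)\right) + 26372} = \sqrt{\frac{1}{330} \left(-158\right) \left(-1 - 75900\right) + 26372} = \sqrt{\frac{1}{330} \left(-158\right) \left(-75901\right) + 26372} = \sqrt{\frac{5996179}{165} + 26372} = \sqrt{\frac{10347559}{165}} = \frac{\sqrt{1707347235}}{165}$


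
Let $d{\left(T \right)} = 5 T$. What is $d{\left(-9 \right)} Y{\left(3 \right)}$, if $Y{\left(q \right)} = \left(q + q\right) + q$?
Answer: $-405$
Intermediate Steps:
$Y{\left(q \right)} = 3 q$ ($Y{\left(q \right)} = 2 q + q = 3 q$)
$d{\left(-9 \right)} Y{\left(3 \right)} = 5 \left(-9\right) 3 \cdot 3 = \left(-45\right) 9 = -405$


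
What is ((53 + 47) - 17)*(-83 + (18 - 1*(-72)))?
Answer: 581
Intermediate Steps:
((53 + 47) - 17)*(-83 + (18 - 1*(-72))) = (100 - 17)*(-83 + (18 + 72)) = 83*(-83 + 90) = 83*7 = 581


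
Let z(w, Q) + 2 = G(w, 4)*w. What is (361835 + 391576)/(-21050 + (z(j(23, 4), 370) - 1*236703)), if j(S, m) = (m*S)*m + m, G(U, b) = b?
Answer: -753411/256267 ≈ -2.9399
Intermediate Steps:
j(S, m) = m + S*m**2 (j(S, m) = (S*m)*m + m = S*m**2 + m = m + S*m**2)
z(w, Q) = -2 + 4*w
(361835 + 391576)/(-21050 + (z(j(23, 4), 370) - 1*236703)) = (361835 + 391576)/(-21050 + ((-2 + 4*(4*(1 + 23*4))) - 1*236703)) = 753411/(-21050 + ((-2 + 4*(4*(1 + 92))) - 236703)) = 753411/(-21050 + ((-2 + 4*(4*93)) - 236703)) = 753411/(-21050 + ((-2 + 4*372) - 236703)) = 753411/(-21050 + ((-2 + 1488) - 236703)) = 753411/(-21050 + (1486 - 236703)) = 753411/(-21050 - 235217) = 753411/(-256267) = 753411*(-1/256267) = -753411/256267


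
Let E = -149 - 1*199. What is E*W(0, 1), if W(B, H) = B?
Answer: 0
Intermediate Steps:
E = -348 (E = -149 - 199 = -348)
E*W(0, 1) = -348*0 = 0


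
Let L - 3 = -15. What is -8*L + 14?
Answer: 110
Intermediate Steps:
L = -12 (L = 3 - 15 = -12)
-8*L + 14 = -8*(-12) + 14 = 96 + 14 = 110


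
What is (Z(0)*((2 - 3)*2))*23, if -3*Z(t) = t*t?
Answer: 0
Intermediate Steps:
Z(t) = -t²/3 (Z(t) = -t*t/3 = -t²/3)
(Z(0)*((2 - 3)*2))*23 = ((-⅓*0²)*((2 - 3)*2))*23 = ((-⅓*0)*(-1*2))*23 = (0*(-2))*23 = 0*23 = 0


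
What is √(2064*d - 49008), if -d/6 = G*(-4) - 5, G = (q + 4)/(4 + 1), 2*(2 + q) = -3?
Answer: 4*√27915/5 ≈ 133.66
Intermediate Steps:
q = -7/2 (q = -2 + (½)*(-3) = -2 - 3/2 = -7/2 ≈ -3.5000)
G = ⅒ (G = (-7/2 + 4)/(4 + 1) = (½)/5 = (½)*(⅕) = ⅒ ≈ 0.10000)
d = 162/5 (d = -6*((⅒)*(-4) - 5) = -6*(-⅖ - 5) = -6*(-27/5) = 162/5 ≈ 32.400)
√(2064*d - 49008) = √(2064*(162/5) - 49008) = √(334368/5 - 49008) = √(89328/5) = 4*√27915/5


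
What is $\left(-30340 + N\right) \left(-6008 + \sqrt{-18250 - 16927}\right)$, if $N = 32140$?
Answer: $-10814400 + 1800 i \sqrt{35177} \approx -1.0814 \cdot 10^{7} + 3.376 \cdot 10^{5} i$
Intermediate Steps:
$\left(-30340 + N\right) \left(-6008 + \sqrt{-18250 - 16927}\right) = \left(-30340 + 32140\right) \left(-6008 + \sqrt{-18250 - 16927}\right) = 1800 \left(-6008 + \sqrt{-35177}\right) = 1800 \left(-6008 + i \sqrt{35177}\right) = -10814400 + 1800 i \sqrt{35177}$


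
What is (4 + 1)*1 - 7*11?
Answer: -72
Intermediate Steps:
(4 + 1)*1 - 7*11 = 5*1 - 77 = 5 - 77 = -72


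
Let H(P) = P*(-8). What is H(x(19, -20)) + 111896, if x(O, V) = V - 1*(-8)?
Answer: 111992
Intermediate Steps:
x(O, V) = 8 + V (x(O, V) = V + 8 = 8 + V)
H(P) = -8*P
H(x(19, -20)) + 111896 = -8*(8 - 20) + 111896 = -8*(-12) + 111896 = 96 + 111896 = 111992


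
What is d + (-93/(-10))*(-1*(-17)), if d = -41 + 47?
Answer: 1641/10 ≈ 164.10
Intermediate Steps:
d = 6
d + (-93/(-10))*(-1*(-17)) = 6 + (-93/(-10))*(-1*(-17)) = 6 - 93*(-⅒)*17 = 6 + (93/10)*17 = 6 + 1581/10 = 1641/10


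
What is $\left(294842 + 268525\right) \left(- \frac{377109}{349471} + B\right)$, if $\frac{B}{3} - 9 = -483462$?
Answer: $- \frac{285547514367375666}{349471} \approx -8.1709 \cdot 10^{11}$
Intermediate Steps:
$B = -1450359$ ($B = 27 + 3 \left(-483462\right) = 27 - 1450386 = -1450359$)
$\left(294842 + 268525\right) \left(- \frac{377109}{349471} + B\right) = \left(294842 + 268525\right) \left(- \frac{377109}{349471} - 1450359\right) = 563367 \left(\left(-377109\right) \frac{1}{349471} - 1450359\right) = 563367 \left(- \frac{377109}{349471} - 1450359\right) = 563367 \left(- \frac{506858787198}{349471}\right) = - \frac{285547514367375666}{349471}$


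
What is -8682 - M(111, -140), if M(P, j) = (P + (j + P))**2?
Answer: -15406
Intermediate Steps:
M(P, j) = (j + 2*P)**2 (M(P, j) = (P + (P + j))**2 = (j + 2*P)**2)
-8682 - M(111, -140) = -8682 - (-140 + 2*111)**2 = -8682 - (-140 + 222)**2 = -8682 - 1*82**2 = -8682 - 1*6724 = -8682 - 6724 = -15406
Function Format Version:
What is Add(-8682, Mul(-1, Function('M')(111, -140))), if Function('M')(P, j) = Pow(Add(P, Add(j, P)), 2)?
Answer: -15406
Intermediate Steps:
Function('M')(P, j) = Pow(Add(j, Mul(2, P)), 2) (Function('M')(P, j) = Pow(Add(P, Add(P, j)), 2) = Pow(Add(j, Mul(2, P)), 2))
Add(-8682, Mul(-1, Function('M')(111, -140))) = Add(-8682, Mul(-1, Pow(Add(-140, Mul(2, 111)), 2))) = Add(-8682, Mul(-1, Pow(Add(-140, 222), 2))) = Add(-8682, Mul(-1, Pow(82, 2))) = Add(-8682, Mul(-1, 6724)) = Add(-8682, -6724) = -15406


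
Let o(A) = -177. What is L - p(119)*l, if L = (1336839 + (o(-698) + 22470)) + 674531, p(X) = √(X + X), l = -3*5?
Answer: 2033663 + 15*√238 ≈ 2.0339e+6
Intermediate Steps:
l = -15
p(X) = √2*√X (p(X) = √(2*X) = √2*√X)
L = 2033663 (L = (1336839 + (-177 + 22470)) + 674531 = (1336839 + 22293) + 674531 = 1359132 + 674531 = 2033663)
L - p(119)*l = 2033663 - √2*√119*(-15) = 2033663 - √238*(-15) = 2033663 - (-15)*√238 = 2033663 + 15*√238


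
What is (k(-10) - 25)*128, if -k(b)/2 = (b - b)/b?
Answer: -3200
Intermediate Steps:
k(b) = 0 (k(b) = -2*(b - b)/b = -0/b = -2*0 = 0)
(k(-10) - 25)*128 = (0 - 25)*128 = -25*128 = -3200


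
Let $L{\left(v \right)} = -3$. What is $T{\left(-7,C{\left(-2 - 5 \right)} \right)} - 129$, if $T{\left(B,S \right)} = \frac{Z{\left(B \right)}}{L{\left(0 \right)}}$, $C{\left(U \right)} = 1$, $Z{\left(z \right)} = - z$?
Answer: $- \frac{394}{3} \approx -131.33$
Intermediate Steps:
$T{\left(B,S \right)} = \frac{B}{3}$ ($T{\left(B,S \right)} = \frac{\left(-1\right) B}{-3} = - B \left(- \frac{1}{3}\right) = \frac{B}{3}$)
$T{\left(-7,C{\left(-2 - 5 \right)} \right)} - 129 = \frac{1}{3} \left(-7\right) - 129 = - \frac{7}{3} - 129 = - \frac{394}{3}$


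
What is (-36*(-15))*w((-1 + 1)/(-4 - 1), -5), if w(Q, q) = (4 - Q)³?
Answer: 34560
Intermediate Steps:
(-36*(-15))*w((-1 + 1)/(-4 - 1), -5) = (-36*(-15))*(-(-4 + (-1 + 1)/(-4 - 1))³) = 540*(-(-4 + 0/(-5))³) = 540*(-(-4 + 0*(-⅕))³) = 540*(-(-4 + 0)³) = 540*(-1*(-4)³) = 540*(-1*(-64)) = 540*64 = 34560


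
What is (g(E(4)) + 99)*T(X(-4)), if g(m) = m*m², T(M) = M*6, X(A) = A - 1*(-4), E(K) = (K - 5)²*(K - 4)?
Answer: 0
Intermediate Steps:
E(K) = (-5 + K)²*(-4 + K)
X(A) = 4 + A (X(A) = A + 4 = 4 + A)
T(M) = 6*M
g(m) = m³
(g(E(4)) + 99)*T(X(-4)) = (((-5 + 4)²*(-4 + 4))³ + 99)*(6*(4 - 4)) = (((-1)²*0)³ + 99)*(6*0) = ((1*0)³ + 99)*0 = (0³ + 99)*0 = (0 + 99)*0 = 99*0 = 0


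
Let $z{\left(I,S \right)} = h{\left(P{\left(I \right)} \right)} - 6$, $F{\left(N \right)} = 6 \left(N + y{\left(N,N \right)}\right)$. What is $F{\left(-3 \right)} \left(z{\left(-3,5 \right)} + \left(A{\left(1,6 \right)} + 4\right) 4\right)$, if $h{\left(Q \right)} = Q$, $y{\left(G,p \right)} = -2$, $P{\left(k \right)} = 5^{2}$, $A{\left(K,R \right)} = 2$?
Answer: $-1290$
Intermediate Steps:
$P{\left(k \right)} = 25$
$F{\left(N \right)} = -12 + 6 N$ ($F{\left(N \right)} = 6 \left(N - 2\right) = 6 \left(-2 + N\right) = -12 + 6 N$)
$z{\left(I,S \right)} = 19$ ($z{\left(I,S \right)} = 25 - 6 = 19$)
$F{\left(-3 \right)} \left(z{\left(-3,5 \right)} + \left(A{\left(1,6 \right)} + 4\right) 4\right) = \left(-12 + 6 \left(-3\right)\right) \left(19 + \left(2 + 4\right) 4\right) = \left(-12 - 18\right) \left(19 + 6 \cdot 4\right) = - 30 \left(19 + 24\right) = \left(-30\right) 43 = -1290$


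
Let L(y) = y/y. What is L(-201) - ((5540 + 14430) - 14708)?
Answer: -5261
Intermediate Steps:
L(y) = 1
L(-201) - ((5540 + 14430) - 14708) = 1 - ((5540 + 14430) - 14708) = 1 - (19970 - 14708) = 1 - 1*5262 = 1 - 5262 = -5261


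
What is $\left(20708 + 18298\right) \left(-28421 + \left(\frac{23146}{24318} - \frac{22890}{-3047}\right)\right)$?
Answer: $- \frac{414740581064648}{374227} \approx -1.1083 \cdot 10^{9}$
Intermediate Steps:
$\left(20708 + 18298\right) \left(-28421 + \left(\frac{23146}{24318} - \frac{22890}{-3047}\right)\right) = 39006 \left(-28421 + \left(23146 \cdot \frac{1}{24318} - - \frac{22890}{3047}\right)\right) = 39006 \left(-28421 + \left(\frac{11573}{12159} + \frac{22890}{3047}\right)\right) = 39006 \left(-28421 + \frac{313582441}{37048473}\right) = 39006 \left(- \frac{1052641068692}{37048473}\right) = - \frac{414740581064648}{374227}$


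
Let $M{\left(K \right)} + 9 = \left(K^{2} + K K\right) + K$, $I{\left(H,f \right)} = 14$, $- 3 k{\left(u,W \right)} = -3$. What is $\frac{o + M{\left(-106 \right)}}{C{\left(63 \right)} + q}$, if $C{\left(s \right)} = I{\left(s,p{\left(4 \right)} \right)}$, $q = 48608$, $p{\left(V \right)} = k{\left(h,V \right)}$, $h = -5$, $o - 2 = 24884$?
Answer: $\frac{6749}{6946} \approx 0.97164$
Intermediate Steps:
$o = 24886$ ($o = 2 + 24884 = 24886$)
$k{\left(u,W \right)} = 1$ ($k{\left(u,W \right)} = \left(- \frac{1}{3}\right) \left(-3\right) = 1$)
$p{\left(V \right)} = 1$
$M{\left(K \right)} = -9 + K + 2 K^{2}$ ($M{\left(K \right)} = -9 + \left(\left(K^{2} + K K\right) + K\right) = -9 + \left(\left(K^{2} + K^{2}\right) + K\right) = -9 + \left(2 K^{2} + K\right) = -9 + \left(K + 2 K^{2}\right) = -9 + K + 2 K^{2}$)
$C{\left(s \right)} = 14$
$\frac{o + M{\left(-106 \right)}}{C{\left(63 \right)} + q} = \frac{24886 - \left(115 - 22472\right)}{14 + 48608} = \frac{24886 - -22357}{48622} = \left(24886 - -22357\right) \frac{1}{48622} = \left(24886 + 22357\right) \frac{1}{48622} = 47243 \cdot \frac{1}{48622} = \frac{6749}{6946}$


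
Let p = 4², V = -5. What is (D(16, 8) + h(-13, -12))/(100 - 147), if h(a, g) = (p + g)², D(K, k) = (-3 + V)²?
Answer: -80/47 ≈ -1.7021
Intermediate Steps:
p = 16
D(K, k) = 64 (D(K, k) = (-3 - 5)² = (-8)² = 64)
h(a, g) = (16 + g)²
(D(16, 8) + h(-13, -12))/(100 - 147) = (64 + (16 - 12)²)/(100 - 147) = (64 + 4²)/(-47) = (64 + 16)*(-1/47) = 80*(-1/47) = -80/47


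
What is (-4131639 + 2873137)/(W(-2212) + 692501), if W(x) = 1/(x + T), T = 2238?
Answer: -32721052/18005027 ≈ -1.8173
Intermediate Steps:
W(x) = 1/(2238 + x) (W(x) = 1/(x + 2238) = 1/(2238 + x))
(-4131639 + 2873137)/(W(-2212) + 692501) = (-4131639 + 2873137)/(1/(2238 - 2212) + 692501) = -1258502/(1/26 + 692501) = -1258502/18005027/26 = -1258502*26/18005027 = -32721052/18005027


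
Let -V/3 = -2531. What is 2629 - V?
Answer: -4964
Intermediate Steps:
V = 7593 (V = -3*(-2531) = 7593)
2629 - V = 2629 - 1*7593 = 2629 - 7593 = -4964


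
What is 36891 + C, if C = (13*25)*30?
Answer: 46641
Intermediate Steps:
C = 9750 (C = 325*30 = 9750)
36891 + C = 36891 + 9750 = 46641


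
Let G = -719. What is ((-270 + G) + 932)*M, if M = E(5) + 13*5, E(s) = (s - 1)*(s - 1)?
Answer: -4617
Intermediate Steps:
E(s) = (-1 + s)² (E(s) = (-1 + s)*(-1 + s) = (-1 + s)²)
M = 81 (M = (-1 + 5)² + 13*5 = 4² + 65 = 16 + 65 = 81)
((-270 + G) + 932)*M = ((-270 - 719) + 932)*81 = (-989 + 932)*81 = -57*81 = -4617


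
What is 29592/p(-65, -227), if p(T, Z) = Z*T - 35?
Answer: 3699/1840 ≈ 2.0103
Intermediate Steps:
p(T, Z) = -35 + T*Z (p(T, Z) = T*Z - 35 = -35 + T*Z)
29592/p(-65, -227) = 29592/(-35 - 65*(-227)) = 29592/(-35 + 14755) = 29592/14720 = 29592*(1/14720) = 3699/1840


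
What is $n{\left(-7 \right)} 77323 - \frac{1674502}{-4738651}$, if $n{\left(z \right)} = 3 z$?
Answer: $- \frac{7694539262231}{4738651} \approx -1.6238 \cdot 10^{6}$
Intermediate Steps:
$n{\left(-7 \right)} 77323 - \frac{1674502}{-4738651} = 3 \left(-7\right) 77323 - \frac{1674502}{-4738651} = \left(-21\right) 77323 - 1674502 \left(- \frac{1}{4738651}\right) = -1623783 - - \frac{1674502}{4738651} = -1623783 + \frac{1674502}{4738651} = - \frac{7694539262231}{4738651}$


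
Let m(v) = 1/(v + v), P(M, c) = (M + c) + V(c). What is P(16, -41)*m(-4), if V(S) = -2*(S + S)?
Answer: -139/8 ≈ -17.375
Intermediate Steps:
V(S) = -4*S
P(M, c) = M - 3*c (P(M, c) = (M + c) - 4*c = M - 3*c)
m(v) = 1/(2*v)
P(16, -41)*m(-4) = (16 - 3*(-41))*((½)/(-4)) = (16 + 123)*((½)*(-¼)) = 139*(-⅛) = -139/8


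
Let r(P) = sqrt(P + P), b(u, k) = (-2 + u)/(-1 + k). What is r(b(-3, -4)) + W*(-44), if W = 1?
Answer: -44 + sqrt(2) ≈ -42.586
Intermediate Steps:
b(u, k) = (-2 + u)/(-1 + k)
r(P) = sqrt(2)*sqrt(P) (r(P) = sqrt(2*P) = sqrt(2)*sqrt(P))
r(b(-3, -4)) + W*(-44) = sqrt(2)*sqrt((-2 - 3)/(-1 - 4)) + 1*(-44) = sqrt(2)*sqrt(-5/(-5)) - 44 = sqrt(2)*sqrt(-1/5*(-5)) - 44 = sqrt(2)*sqrt(1) - 44 = sqrt(2)*1 - 44 = sqrt(2) - 44 = -44 + sqrt(2)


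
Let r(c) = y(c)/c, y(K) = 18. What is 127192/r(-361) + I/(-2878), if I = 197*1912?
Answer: -33038481472/12951 ≈ -2.5510e+6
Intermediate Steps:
r(c) = 18/c
I = 376664
127192/r(-361) + I/(-2878) = 127192/((18/(-361))) + 376664/(-2878) = 127192/((18*(-1/361))) + 376664*(-1/2878) = 127192/(-18/361) - 188332/1439 = 127192*(-361/18) - 188332/1439 = -22958156/9 - 188332/1439 = -33038481472/12951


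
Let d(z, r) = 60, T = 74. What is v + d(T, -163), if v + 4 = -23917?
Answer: -23861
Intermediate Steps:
v = -23921 (v = -4 - 23917 = -23921)
v + d(T, -163) = -23921 + 60 = -23861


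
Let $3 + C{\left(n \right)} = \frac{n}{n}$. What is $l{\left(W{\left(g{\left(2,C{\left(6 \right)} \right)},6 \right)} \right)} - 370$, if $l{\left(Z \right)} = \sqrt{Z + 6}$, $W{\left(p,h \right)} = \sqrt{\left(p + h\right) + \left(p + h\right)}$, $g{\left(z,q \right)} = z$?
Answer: $-370 + \sqrt{10} \approx -366.84$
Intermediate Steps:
$C{\left(n \right)} = -2$ ($C{\left(n \right)} = -3 + \frac{n}{n} = -3 + 1 = -2$)
$W{\left(p,h \right)} = \sqrt{2 h + 2 p}$ ($W{\left(p,h \right)} = \sqrt{\left(h + p\right) + \left(h + p\right)} = \sqrt{2 h + 2 p}$)
$l{\left(Z \right)} = \sqrt{6 + Z}$
$l{\left(W{\left(g{\left(2,C{\left(6 \right)} \right)},6 \right)} \right)} - 370 = \sqrt{6 + \sqrt{2 \cdot 6 + 2 \cdot 2}} - 370 = \sqrt{6 + \sqrt{12 + 4}} - 370 = \sqrt{6 + \sqrt{16}} - 370 = \sqrt{6 + 4} - 370 = \sqrt{10} - 370 = -370 + \sqrt{10}$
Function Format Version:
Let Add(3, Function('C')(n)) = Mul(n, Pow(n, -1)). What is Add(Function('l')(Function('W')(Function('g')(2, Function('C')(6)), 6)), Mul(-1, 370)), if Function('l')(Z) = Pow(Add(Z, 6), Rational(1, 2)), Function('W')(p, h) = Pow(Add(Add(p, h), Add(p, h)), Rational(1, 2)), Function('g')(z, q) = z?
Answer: Add(-370, Pow(10, Rational(1, 2))) ≈ -366.84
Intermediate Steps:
Function('C')(n) = -2 (Function('C')(n) = Add(-3, Mul(n, Pow(n, -1))) = Add(-3, 1) = -2)
Function('W')(p, h) = Pow(Add(Mul(2, h), Mul(2, p)), Rational(1, 2)) (Function('W')(p, h) = Pow(Add(Add(h, p), Add(h, p)), Rational(1, 2)) = Pow(Add(Mul(2, h), Mul(2, p)), Rational(1, 2)))
Function('l')(Z) = Pow(Add(6, Z), Rational(1, 2))
Add(Function('l')(Function('W')(Function('g')(2, Function('C')(6)), 6)), Mul(-1, 370)) = Add(Pow(Add(6, Pow(Add(Mul(2, 6), Mul(2, 2)), Rational(1, 2))), Rational(1, 2)), Mul(-1, 370)) = Add(Pow(Add(6, Pow(Add(12, 4), Rational(1, 2))), Rational(1, 2)), -370) = Add(Pow(Add(6, Pow(16, Rational(1, 2))), Rational(1, 2)), -370) = Add(Pow(Add(6, 4), Rational(1, 2)), -370) = Add(Pow(10, Rational(1, 2)), -370) = Add(-370, Pow(10, Rational(1, 2)))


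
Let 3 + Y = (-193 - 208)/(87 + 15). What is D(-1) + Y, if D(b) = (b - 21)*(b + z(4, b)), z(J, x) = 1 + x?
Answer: 1537/102 ≈ 15.069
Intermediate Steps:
Y = -707/102 (Y = -3 + (-193 - 208)/(87 + 15) = -3 - 401/102 = -707/102 ≈ -6.9314)
D(b) = (1 + 2*b)*(-21 + b) (D(b) = (b - 21)*(b + (1 + b)) = (-21 + b)*(1 + 2*b) = (1 + 2*b)*(-21 + b))
D(-1) + Y = (-21 - 41*(-1) + 2*(-1)²) - 707/102 = (-21 + 41 + 2*1) - 707/102 = (-21 + 41 + 2) - 707/102 = 22 - 707/102 = 1537/102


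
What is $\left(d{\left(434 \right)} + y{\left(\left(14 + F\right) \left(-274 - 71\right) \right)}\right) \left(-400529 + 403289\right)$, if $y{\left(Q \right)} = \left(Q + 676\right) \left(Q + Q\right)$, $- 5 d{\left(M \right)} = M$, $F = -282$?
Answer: $47534676931632$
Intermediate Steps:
$d{\left(M \right)} = - \frac{M}{5}$
$y{\left(Q \right)} = 2 Q \left(676 + Q\right)$ ($y{\left(Q \right)} = \left(676 + Q\right) 2 Q = 2 Q \left(676 + Q\right)$)
$\left(d{\left(434 \right)} + y{\left(\left(14 + F\right) \left(-274 - 71\right) \right)}\right) \left(-400529 + 403289\right) = \left(\left(- \frac{1}{5}\right) 434 + 2 \left(14 - 282\right) \left(-274 - 71\right) \left(676 + \left(14 - 282\right) \left(-274 - 71\right)\right)\right) \left(-400529 + 403289\right) = \left(- \frac{434}{5} + 2 \left(\left(-268\right) \left(-345\right)\right) \left(676 - -92460\right)\right) 2760 = \left(- \frac{434}{5} + 2 \cdot 92460 \left(676 + 92460\right)\right) 2760 = \left(- \frac{434}{5} + 2 \cdot 92460 \cdot 93136\right) 2760 = \left(- \frac{434}{5} + 17222709120\right) 2760 = \frac{86113545166}{5} \cdot 2760 = 47534676931632$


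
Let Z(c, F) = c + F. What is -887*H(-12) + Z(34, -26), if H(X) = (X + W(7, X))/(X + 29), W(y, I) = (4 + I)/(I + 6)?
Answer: 28792/51 ≈ 564.55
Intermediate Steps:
Z(c, F) = F + c
W(y, I) = (4 + I)/(6 + I)
H(X) = (X + (4 + X)/(6 + X))/(29 + X) (H(X) = (X + (4 + X)/(6 + X))/(X + 29) = (X + (4 + X)/(6 + X))/(29 + X))
-887*H(-12) + Z(34, -26) = -887*(4 - 12 - 12*(6 - 12))/((6 - 12)*(29 - 12)) + (-26 + 34) = -887*(4 - 12 - 12*(-6))/((-6)*17) + 8 = -(-887)*(4 - 12 + 72)/(6*17) + 8 = -(-887)*64/(6*17) + 8 = -887*(-32/51) + 8 = 28384/51 + 8 = 28792/51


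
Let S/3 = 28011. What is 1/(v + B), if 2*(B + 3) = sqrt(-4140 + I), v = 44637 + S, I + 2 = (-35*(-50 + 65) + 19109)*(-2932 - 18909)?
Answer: 257334/33313342421 - I*sqrt(405897286)/33313342421 ≈ 7.7247e-6 - 6.0477e-7*I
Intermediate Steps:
S = 84033 (S = 3*28011 = 84033)
I = -405893146 (I = -2 + (-35*(-50 + 65) + 19109)*(-2932 - 18909) = -2 + (-35*15 + 19109)*(-21841) = -2 + (-525 + 19109)*(-21841) = -2 + 18584*(-21841) = -2 - 405893144 = -405893146)
v = 128670 (v = 44637 + 84033 = 128670)
B = -3 + I*sqrt(405897286)/2 (B = -3 + sqrt(-4140 - 405893146)/2 = -3 + sqrt(-405897286)/2 = -3 + (I*sqrt(405897286))/2 = -3 + I*sqrt(405897286)/2 ≈ -3.0 + 10073.0*I)
1/(v + B) = 1/(128670 + (-3 + I*sqrt(405897286)/2)) = 1/(128667 + I*sqrt(405897286)/2)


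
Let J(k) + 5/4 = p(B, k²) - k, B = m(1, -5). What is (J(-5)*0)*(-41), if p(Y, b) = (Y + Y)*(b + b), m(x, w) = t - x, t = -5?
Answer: 0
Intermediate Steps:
m(x, w) = -5 - x
B = -6 (B = -5 - 1*1 = -5 - 1 = -6)
p(Y, b) = 4*Y*b (p(Y, b) = (2*Y)*(2*b) = 4*Y*b)
J(k) = -5/4 - k - 24*k² (J(k) = -5/4 + (4*(-6)*k² - k) = -5/4 + (-24*k² - k) = -5/4 + (-k - 24*k²) = -5/4 - k - 24*k²)
(J(-5)*0)*(-41) = ((-5/4 - 1*(-5) - 24*(-5)²)*0)*(-41) = ((-5/4 + 5 - 24*25)*0)*(-41) = ((-5/4 + 5 - 600)*0)*(-41) = -2385/4*0*(-41) = 0*(-41) = 0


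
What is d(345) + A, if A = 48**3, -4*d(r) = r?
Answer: 442023/4 ≈ 1.1051e+5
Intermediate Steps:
d(r) = -r/4
A = 110592
d(345) + A = -1/4*345 + 110592 = -345/4 + 110592 = 442023/4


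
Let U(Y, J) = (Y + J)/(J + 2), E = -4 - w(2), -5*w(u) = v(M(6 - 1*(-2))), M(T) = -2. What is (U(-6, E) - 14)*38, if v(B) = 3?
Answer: -1938/7 ≈ -276.86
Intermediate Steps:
w(u) = -3/5 (w(u) = -1/5*3 = -3/5)
E = -17/5 (E = -4 - 1*(-3/5) = -4 + 3/5 = -17/5 ≈ -3.4000)
U(Y, J) = (J + Y)/(2 + J)
(U(-6, E) - 14)*38 = ((-17/5 - 6)/(2 - 17/5) - 14)*38 = (-47/5/(-7/5) - 14)*38 = (-5/7*(-47/5) - 14)*38 = (47/7 - 14)*38 = -51/7*38 = -1938/7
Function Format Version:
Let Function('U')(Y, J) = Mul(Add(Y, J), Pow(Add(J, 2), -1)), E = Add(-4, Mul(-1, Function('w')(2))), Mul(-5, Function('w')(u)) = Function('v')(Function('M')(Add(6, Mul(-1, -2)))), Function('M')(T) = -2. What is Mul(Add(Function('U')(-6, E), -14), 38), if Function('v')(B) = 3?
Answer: Rational(-1938, 7) ≈ -276.86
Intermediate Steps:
Function('w')(u) = Rational(-3, 5) (Function('w')(u) = Mul(Rational(-1, 5), 3) = Rational(-3, 5))
E = Rational(-17, 5) (E = Add(-4, Mul(-1, Rational(-3, 5))) = Add(-4, Rational(3, 5)) = Rational(-17, 5) ≈ -3.4000)
Function('U')(Y, J) = Mul(Pow(Add(2, J), -1), Add(J, Y)) (Function('U')(Y, J) = Mul(Add(J, Y), Pow(Add(2, J), -1)) = Mul(Pow(Add(2, J), -1), Add(J, Y)))
Mul(Add(Function('U')(-6, E), -14), 38) = Mul(Add(Mul(Pow(Add(2, Rational(-17, 5)), -1), Add(Rational(-17, 5), -6)), -14), 38) = Mul(Add(Mul(Pow(Rational(-7, 5), -1), Rational(-47, 5)), -14), 38) = Mul(Add(Mul(Rational(-5, 7), Rational(-47, 5)), -14), 38) = Mul(Add(Rational(47, 7), -14), 38) = Mul(Rational(-51, 7), 38) = Rational(-1938, 7)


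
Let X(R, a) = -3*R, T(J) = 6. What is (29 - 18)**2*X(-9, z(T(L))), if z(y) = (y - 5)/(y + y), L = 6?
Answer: 3267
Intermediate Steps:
z(y) = (-5 + y)/(2*y) (z(y) = (-5 + y)/((2*y)) = (-5 + y)*(1/(2*y)) = (-5 + y)/(2*y))
(29 - 18)**2*X(-9, z(T(L))) = (29 - 18)**2*(-3*(-9)) = 11**2*27 = 121*27 = 3267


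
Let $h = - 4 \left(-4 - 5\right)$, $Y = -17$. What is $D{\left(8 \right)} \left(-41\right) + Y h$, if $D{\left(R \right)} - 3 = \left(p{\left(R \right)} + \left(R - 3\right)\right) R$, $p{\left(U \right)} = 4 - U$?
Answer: $-1063$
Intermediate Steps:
$h = 36$ ($h = - 4 \left(-4 - 5\right) = \left(-4\right) \left(-9\right) = 36$)
$D{\left(R \right)} = 3 + R$ ($D{\left(R \right)} = 3 + \left(\left(4 - R\right) + \left(R - 3\right)\right) R = 3 + \left(\left(4 - R\right) + \left(-3 + R\right)\right) R = 3 + 1 R = 3 + R$)
$D{\left(8 \right)} \left(-41\right) + Y h = \left(3 + 8\right) \left(-41\right) - 612 = 11 \left(-41\right) - 612 = -451 - 612 = -1063$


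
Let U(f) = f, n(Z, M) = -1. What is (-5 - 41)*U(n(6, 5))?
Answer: 46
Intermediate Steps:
(-5 - 41)*U(n(6, 5)) = (-5 - 41)*(-1) = -46*(-1) = 46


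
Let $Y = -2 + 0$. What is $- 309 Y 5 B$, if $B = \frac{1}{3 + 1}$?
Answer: $\frac{1545}{2} \approx 772.5$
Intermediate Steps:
$B = \frac{1}{4} \approx 0.25$
$Y = -2$
$- 309 Y 5 B = - 309 \left(-2\right) 5 \cdot \frac{1}{4} = - 309 \left(\left(-10\right) \frac{1}{4}\right) = \left(-309\right) \left(- \frac{5}{2}\right) = \frac{1545}{2}$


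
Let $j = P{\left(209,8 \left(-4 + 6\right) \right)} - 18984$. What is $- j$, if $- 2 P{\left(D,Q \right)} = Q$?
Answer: $18992$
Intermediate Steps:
$P{\left(D,Q \right)} = - \frac{Q}{2}$
$j = -18992$ ($j = - \frac{8 \left(-4 + 6\right)}{2} - 18984 = - \frac{8 \cdot 2}{2} - 18984 = \left(- \frac{1}{2}\right) 16 - 18984 = -8 - 18984 = -18992$)
$- j = \left(-1\right) \left(-18992\right) = 18992$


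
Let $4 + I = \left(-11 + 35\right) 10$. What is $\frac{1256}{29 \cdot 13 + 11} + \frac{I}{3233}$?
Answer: $\frac{1038054}{313601} \approx 3.3101$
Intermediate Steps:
$I = 236$ ($I = -4 + \left(-11 + 35\right) 10 = -4 + 24 \cdot 10 = -4 + 240 = 236$)
$\frac{1256}{29 \cdot 13 + 11} + \frac{I}{3233} = \frac{1256}{29 \cdot 13 + 11} + \frac{236}{3233} = \frac{1256}{377 + 11} + 236 \cdot \frac{1}{3233} = \frac{1256}{388} + \frac{236}{3233} = 1256 \cdot \frac{1}{388} + \frac{236}{3233} = \frac{314}{97} + \frac{236}{3233} = \frac{1038054}{313601}$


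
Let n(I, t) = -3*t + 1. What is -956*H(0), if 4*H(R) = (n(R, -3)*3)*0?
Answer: 0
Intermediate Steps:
n(I, t) = 1 - 3*t
H(R) = 0 (H(R) = (((1 - 3*(-3))*3)*0)/4 = (((1 + 9)*3)*0)/4 = ((10*3)*0)/4 = (30*0)/4 = (1/4)*0 = 0)
-956*H(0) = -956*0 = 0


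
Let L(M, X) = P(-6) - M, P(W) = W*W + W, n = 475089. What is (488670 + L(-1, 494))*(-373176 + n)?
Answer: 49804985013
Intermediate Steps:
P(W) = W + W² (P(W) = W² + W = W + W²)
L(M, X) = 30 - M (L(M, X) = -6*(1 - 6) - M = -6*(-5) - M = 30 - M)
(488670 + L(-1, 494))*(-373176 + n) = (488670 + (30 - 1*(-1)))*(-373176 + 475089) = (488670 + (30 + 1))*101913 = (488670 + 31)*101913 = 488701*101913 = 49804985013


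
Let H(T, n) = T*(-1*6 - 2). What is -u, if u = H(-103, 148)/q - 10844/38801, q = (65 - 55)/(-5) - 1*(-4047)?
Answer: 11891956/156950045 ≈ 0.075769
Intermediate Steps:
H(T, n) = -8*T (H(T, n) = T*(-6 - 2) = T*(-8) = -8*T)
q = 4045 (q = -⅕*10 + 4047 = -2 + 4047 = 4045)
u = -11891956/156950045 (u = -8*(-103)/4045 - 10844/38801 = 824*(1/4045) - 10844*1/38801 = 824/4045 - 10844/38801 = -11891956/156950045 ≈ -0.075769)
-u = -1*(-11891956/156950045) = 11891956/156950045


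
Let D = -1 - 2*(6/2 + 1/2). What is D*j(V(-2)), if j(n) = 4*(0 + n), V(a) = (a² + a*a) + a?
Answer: -192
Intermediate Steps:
V(a) = a + 2*a² (V(a) = (a² + a²) + a = 2*a² + a = a + 2*a²)
j(n) = 4*n
D = -8 (D = -1 - 2*(6*(½) + 1*(½)) = -1 - 2*(3 + ½) = -1 - 2*7/2 = -1 - 7 = -8)
D*j(V(-2)) = -32*(-2*(1 + 2*(-2))) = -32*(-2*(1 - 4)) = -32*(-2*(-3)) = -32*6 = -8*24 = -192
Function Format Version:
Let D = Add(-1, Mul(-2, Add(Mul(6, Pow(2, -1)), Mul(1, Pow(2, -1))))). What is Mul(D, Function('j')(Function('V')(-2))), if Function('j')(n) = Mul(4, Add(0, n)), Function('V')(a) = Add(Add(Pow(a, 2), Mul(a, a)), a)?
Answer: -192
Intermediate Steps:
Function('V')(a) = Add(a, Mul(2, Pow(a, 2))) (Function('V')(a) = Add(Add(Pow(a, 2), Pow(a, 2)), a) = Add(Mul(2, Pow(a, 2)), a) = Add(a, Mul(2, Pow(a, 2))))
Function('j')(n) = Mul(4, n)
D = -8 (D = Add(-1, Mul(-2, Add(Mul(6, Rational(1, 2)), Mul(1, Rational(1, 2))))) = Add(-1, Mul(-2, Add(3, Rational(1, 2)))) = Add(-1, Mul(-2, Rational(7, 2))) = Add(-1, -7) = -8)
Mul(D, Function('j')(Function('V')(-2))) = Mul(-8, Mul(4, Mul(-2, Add(1, Mul(2, -2))))) = Mul(-8, Mul(4, Mul(-2, Add(1, -4)))) = Mul(-8, Mul(4, Mul(-2, -3))) = Mul(-8, Mul(4, 6)) = Mul(-8, 24) = -192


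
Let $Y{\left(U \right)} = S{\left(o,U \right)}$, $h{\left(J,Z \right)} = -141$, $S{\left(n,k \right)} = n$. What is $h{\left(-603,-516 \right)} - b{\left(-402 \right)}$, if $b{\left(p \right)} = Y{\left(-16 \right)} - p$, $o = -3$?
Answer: $-540$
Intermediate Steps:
$Y{\left(U \right)} = -3$
$b{\left(p \right)} = -3 - p$
$h{\left(-603,-516 \right)} - b{\left(-402 \right)} = -141 - \left(-3 - -402\right) = -141 - \left(-3 + 402\right) = -141 - 399 = -540$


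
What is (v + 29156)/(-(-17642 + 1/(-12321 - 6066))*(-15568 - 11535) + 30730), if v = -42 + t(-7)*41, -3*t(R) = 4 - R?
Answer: -532554939/8791199748355 ≈ -6.0578e-5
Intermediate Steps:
t(R) = -4/3 + R/3 (t(R) = -(4 - R)/3 = -4/3 + R/3)
v = -577/3 (v = -42 + (-4/3 + (1/3)*(-7))*41 = -42 + (-4/3 - 7/3)*41 = -42 - 11/3*41 = -42 - 451/3 = -577/3 ≈ -192.33)
(v + 29156)/(-(-17642 + 1/(-12321 - 6066))*(-15568 - 11535) + 30730) = (-577/3 + 29156)/(-(-17642 + 1/(-12321 - 6066))*(-15568 - 11535) + 30730) = 86891/(3*(-(-17642 + 1/(-18387))*(-27103) + 30730)) = 86891/(3*(-(-17642 - 1/18387)*(-27103) + 30730)) = 86891/(3*(-(-324383455)*(-27103)/18387 + 30730)) = 86891/(3*(-1*8791764780865/18387 + 30730)) = 86891/(3*(-8791764780865/18387 + 30730)) = 86891/(3*(-8791199748355/18387)) = (86891/3)*(-18387/8791199748355) = -532554939/8791199748355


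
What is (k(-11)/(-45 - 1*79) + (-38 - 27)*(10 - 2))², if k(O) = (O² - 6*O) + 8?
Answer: 4182855625/15376 ≈ 2.7204e+5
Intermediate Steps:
k(O) = 8 + O² - 6*O
(k(-11)/(-45 - 1*79) + (-38 - 27)*(10 - 2))² = ((8 + (-11)² - 6*(-11))/(-45 - 1*79) + (-38 - 27)*(10 - 2))² = ((8 + 121 + 66)/(-45 - 79) - 65*8)² = (195/(-124) - 520)² = (195*(-1/124) - 520)² = (-195/124 - 520)² = (-64675/124)² = 4182855625/15376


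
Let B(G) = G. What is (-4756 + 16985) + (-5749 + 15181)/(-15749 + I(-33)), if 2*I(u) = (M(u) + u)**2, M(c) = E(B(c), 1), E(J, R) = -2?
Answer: 123396551/10091 ≈ 12228.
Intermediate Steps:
M(c) = -2
I(u) = (-2 + u)**2/2
(-4756 + 16985) + (-5749 + 15181)/(-15749 + I(-33)) = (-4756 + 16985) + (-5749 + 15181)/(-15749 + (-2 - 33)**2/2) = 12229 + 9432/(-15749 + (1/2)*(-35)**2) = 12229 + 9432/(-15749 + (1/2)*1225) = 12229 + 9432/(-15749 + 1225/2) = 12229 + 9432/(-30273/2) = 12229 + 9432*(-2/30273) = 12229 - 6288/10091 = 123396551/10091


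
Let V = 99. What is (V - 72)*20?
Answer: 540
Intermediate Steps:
(V - 72)*20 = (99 - 72)*20 = 27*20 = 540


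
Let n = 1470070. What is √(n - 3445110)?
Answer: 16*I*√7715 ≈ 1405.4*I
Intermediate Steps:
√(n - 3445110) = √(1470070 - 3445110) = √(-1975040) = 16*I*√7715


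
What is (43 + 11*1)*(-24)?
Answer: -1296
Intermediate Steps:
(43 + 11*1)*(-24) = (43 + 11)*(-24) = 54*(-24) = -1296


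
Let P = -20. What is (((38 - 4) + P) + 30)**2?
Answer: 1936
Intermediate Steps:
(((38 - 4) + P) + 30)**2 = (((38 - 4) - 20) + 30)**2 = ((34 - 20) + 30)**2 = (14 + 30)**2 = 44**2 = 1936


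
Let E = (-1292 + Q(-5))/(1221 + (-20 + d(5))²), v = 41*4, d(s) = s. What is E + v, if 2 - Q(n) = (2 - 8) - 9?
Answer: 78623/482 ≈ 163.12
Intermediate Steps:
Q(n) = 17 (Q(n) = 2 - ((2 - 8) - 9) = 2 - (-6 - 9) = 2 - 1*(-15) = 2 + 15 = 17)
v = 164
E = -425/482 (E = (-1292 + 17)/(1221 + (-20 + 5)²) = -1275/(1221 + (-15)²) = -1275/(1221 + 225) = -1275/1446 = -1275*1/1446 = -425/482 ≈ -0.88174)
E + v = -425/482 + 164 = 78623/482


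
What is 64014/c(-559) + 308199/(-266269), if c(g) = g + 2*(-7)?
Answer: -5740513931/50857379 ≈ -112.87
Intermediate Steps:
c(g) = -14 + g (c(g) = g - 14 = -14 + g)
64014/c(-559) + 308199/(-266269) = 64014/(-14 - 559) + 308199/(-266269) = 64014/(-573) + 308199*(-1/266269) = 64014*(-1/573) - 308199/266269 = -21338/191 - 308199/266269 = -5740513931/50857379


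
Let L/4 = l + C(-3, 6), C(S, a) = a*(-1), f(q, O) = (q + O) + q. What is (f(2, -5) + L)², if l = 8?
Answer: 49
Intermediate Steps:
f(q, O) = O + 2*q (f(q, O) = (O + q) + q = O + 2*q)
C(S, a) = -a
L = 8 (L = 4*(8 - 1*6) = 4*(8 - 6) = 4*2 = 8)
(f(2, -5) + L)² = ((-5 + 2*2) + 8)² = ((-5 + 4) + 8)² = (-1 + 8)² = 7² = 49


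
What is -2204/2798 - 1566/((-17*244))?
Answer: -1190131/2901526 ≈ -0.41017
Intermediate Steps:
-2204/2798 - 1566/((-17*244)) = -2204*1/2798 - 1566/(-4148) = -1102/1399 - 1566*(-1/4148) = -1102/1399 + 783/2074 = -1190131/2901526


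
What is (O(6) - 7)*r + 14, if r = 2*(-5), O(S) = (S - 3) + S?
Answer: -6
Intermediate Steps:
O(S) = -3 + 2*S (O(S) = (-3 + S) + S = -3 + 2*S)
r = -10
(O(6) - 7)*r + 14 = ((-3 + 2*6) - 7)*(-10) + 14 = ((-3 + 12) - 7)*(-10) + 14 = (9 - 7)*(-10) + 14 = 2*(-10) + 14 = -20 + 14 = -6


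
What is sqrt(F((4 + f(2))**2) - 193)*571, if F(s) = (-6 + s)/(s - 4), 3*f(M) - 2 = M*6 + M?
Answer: 571*I*sqrt(26859558)/374 ≈ 7912.5*I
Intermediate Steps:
f(M) = 2/3 + 7*M/3 (f(M) = 2/3 + (M*6 + M)/3 = 2/3 + (6*M + M)/3 = 2/3 + (7*M)/3 = 2/3 + 7*M/3)
F(s) = (-6 + s)/(-4 + s)
sqrt(F((4 + f(2))**2) - 193)*571 = sqrt((-6 + (4 + (2/3 + (7/3)*2))**2)/(-4 + (4 + (2/3 + (7/3)*2))**2) - 193)*571 = sqrt((-6 + (4 + (2/3 + 14/3))**2)/(-4 + (4 + (2/3 + 14/3))**2) - 193)*571 = sqrt((-6 + (4 + 16/3)**2)/(-4 + (4 + 16/3)**2) - 193)*571 = sqrt((-6 + (28/3)**2)/(-4 + (28/3)**2) - 193)*571 = sqrt((-6 + 784/9)/(-4 + 784/9) - 193)*571 = sqrt((730/9)/(748/9) - 193)*571 = sqrt((9/748)*(730/9) - 193)*571 = sqrt(365/374 - 193)*571 = sqrt(-71817/374)*571 = (I*sqrt(26859558)/374)*571 = 571*I*sqrt(26859558)/374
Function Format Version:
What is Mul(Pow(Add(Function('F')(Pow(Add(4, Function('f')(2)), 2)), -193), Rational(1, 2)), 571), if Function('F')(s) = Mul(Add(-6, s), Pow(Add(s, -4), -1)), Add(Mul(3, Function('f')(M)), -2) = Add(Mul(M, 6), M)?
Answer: Mul(Rational(571, 374), I, Pow(26859558, Rational(1, 2))) ≈ Mul(7912.5, I)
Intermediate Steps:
Function('f')(M) = Add(Rational(2, 3), Mul(Rational(7, 3), M)) (Function('f')(M) = Add(Rational(2, 3), Mul(Rational(1, 3), Add(Mul(M, 6), M))) = Add(Rational(2, 3), Mul(Rational(1, 3), Add(Mul(6, M), M))) = Add(Rational(2, 3), Mul(Rational(1, 3), Mul(7, M))) = Add(Rational(2, 3), Mul(Rational(7, 3), M)))
Function('F')(s) = Mul(Pow(Add(-4, s), -1), Add(-6, s)) (Function('F')(s) = Mul(Add(-6, s), Pow(Add(-4, s), -1)) = Mul(Pow(Add(-4, s), -1), Add(-6, s)))
Mul(Pow(Add(Function('F')(Pow(Add(4, Function('f')(2)), 2)), -193), Rational(1, 2)), 571) = Mul(Pow(Add(Mul(Pow(Add(-4, Pow(Add(4, Add(Rational(2, 3), Mul(Rational(7, 3), 2))), 2)), -1), Add(-6, Pow(Add(4, Add(Rational(2, 3), Mul(Rational(7, 3), 2))), 2))), -193), Rational(1, 2)), 571) = Mul(Pow(Add(Mul(Pow(Add(-4, Pow(Add(4, Add(Rational(2, 3), Rational(14, 3))), 2)), -1), Add(-6, Pow(Add(4, Add(Rational(2, 3), Rational(14, 3))), 2))), -193), Rational(1, 2)), 571) = Mul(Pow(Add(Mul(Pow(Add(-4, Pow(Add(4, Rational(16, 3)), 2)), -1), Add(-6, Pow(Add(4, Rational(16, 3)), 2))), -193), Rational(1, 2)), 571) = Mul(Pow(Add(Mul(Pow(Add(-4, Pow(Rational(28, 3), 2)), -1), Add(-6, Pow(Rational(28, 3), 2))), -193), Rational(1, 2)), 571) = Mul(Pow(Add(Mul(Pow(Add(-4, Rational(784, 9)), -1), Add(-6, Rational(784, 9))), -193), Rational(1, 2)), 571) = Mul(Pow(Add(Mul(Pow(Rational(748, 9), -1), Rational(730, 9)), -193), Rational(1, 2)), 571) = Mul(Pow(Add(Mul(Rational(9, 748), Rational(730, 9)), -193), Rational(1, 2)), 571) = Mul(Pow(Add(Rational(365, 374), -193), Rational(1, 2)), 571) = Mul(Pow(Rational(-71817, 374), Rational(1, 2)), 571) = Mul(Mul(Rational(1, 374), I, Pow(26859558, Rational(1, 2))), 571) = Mul(Rational(571, 374), I, Pow(26859558, Rational(1, 2)))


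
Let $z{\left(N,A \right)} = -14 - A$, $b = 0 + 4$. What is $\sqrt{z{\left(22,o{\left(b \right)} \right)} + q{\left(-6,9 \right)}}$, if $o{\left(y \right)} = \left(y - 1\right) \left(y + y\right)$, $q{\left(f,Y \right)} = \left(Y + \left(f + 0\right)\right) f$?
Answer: $2 i \sqrt{14} \approx 7.4833 i$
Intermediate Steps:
$q{\left(f,Y \right)} = f \left(Y + f\right)$ ($q{\left(f,Y \right)} = \left(Y + f\right) f = f \left(Y + f\right)$)
$b = 4$
$o{\left(y \right)} = 2 y \left(-1 + y\right)$ ($o{\left(y \right)} = \left(-1 + y\right) 2 y = 2 y \left(-1 + y\right)$)
$\sqrt{z{\left(22,o{\left(b \right)} \right)} + q{\left(-6,9 \right)}} = \sqrt{\left(-14 - 2 \cdot 4 \left(-1 + 4\right)\right) - 6 \left(9 - 6\right)} = \sqrt{\left(-14 - 2 \cdot 4 \cdot 3\right) - 18} = \sqrt{\left(-14 - 24\right) - 18} = \sqrt{-38 - 18} = \sqrt{-56} = 2 i \sqrt{14}$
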